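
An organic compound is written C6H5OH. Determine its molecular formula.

C6H6O

Element totals:
  C: 6
  H: 6
  O: 1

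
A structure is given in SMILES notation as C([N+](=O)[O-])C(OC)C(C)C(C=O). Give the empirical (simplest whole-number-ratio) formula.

Atom tally by fragment:
  O2NCH2 → C:1 H:2 N:1 O:2
  CH(OCH3) → C:2 H:4 O:1
  CH(CH3) → C:2 H:4
  CH2CHO → C:2 H:3 O:1
Element totals:
  C: 7
  H: 13
  N: 1
  O: 4
Molecular formula: C7H13NO4.
gcd of subscripts (7, 13, 1, 4) = 1, so the empirical formula equals the molecular formula.

C7H13NO4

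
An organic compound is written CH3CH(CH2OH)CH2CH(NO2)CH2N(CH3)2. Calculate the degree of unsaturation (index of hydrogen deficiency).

1

Atom tally by fragment:
  CH3 → C:1 H:3
  CH(CH2OH) → C:2 H:4 O:1
  CH2 → C:1 H:2
  CH(NO2) → C:1 H:1 N:1 O:2
  CH2N(CH3)2 → C:3 H:8 N:1
Element totals:
  C: 8
  H: 18
  N: 2
  O: 3
Molecular formula: C8H18N2O3.
DoU = (2C + 2 + N − H − X) / 2 = (2·8 + 2 + 2 − 18 − 0) / 2 = 1.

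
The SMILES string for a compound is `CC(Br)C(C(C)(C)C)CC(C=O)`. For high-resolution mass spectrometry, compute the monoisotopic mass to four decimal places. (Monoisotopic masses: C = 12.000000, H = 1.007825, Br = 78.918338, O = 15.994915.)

234.0619

Atom tally by fragment:
  CH3 → C:1 H:3
  CH(Br) → C:1 H:1 Br:1
  CH(C(CH3)3) → C:5 H:10
  CH2 → C:1 H:2
  CH2CHO → C:2 H:3 O:1
Element totals:
  C: 10
  H: 19
  Br: 1
  O: 1
Molecular formula: C10H19BrO.
  M = 10(12.0) + 19(1.007825) + 78.918338 + 15.994915
    = 120.000000 + 19.148675 + 78.918338 + 15.994915 = 234.061928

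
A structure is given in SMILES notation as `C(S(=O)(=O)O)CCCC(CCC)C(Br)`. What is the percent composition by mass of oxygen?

Atom tally by fragment:
  HO3SCH2 → C:1 H:3 S:1 O:3
  CH2 → C:1 H:2
  CH2 → C:1 H:2
  CH2 → C:1 H:2
  CH(CH2CH2CH3) → C:4 H:8
  CH2Br → C:1 H:2 Br:1
Element totals:
  C: 9
  H: 19
  Br: 1
  O: 3
  S: 1
Molecular formula: C9H19BrO3S.
Molar mass = 287.212 g/mol.
Mass from O: 3 × 15.999 = 47.997 g/mol.
%O = 47.997 / 287.212 × 100 = 16.71%.

16.71%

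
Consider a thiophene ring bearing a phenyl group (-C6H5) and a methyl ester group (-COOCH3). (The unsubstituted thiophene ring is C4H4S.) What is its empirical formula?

Atom tally by fragment:
  thiophene ring core → C:4 H:4 S:1
  (− 2 ring H displaced by substituents)
  + C6H5 → C:6 H:5
  + COOCH3 → C:2 H:3 O:2
Element totals:
  C: 12
  H: 10
  O: 2
  S: 1
Molecular formula: C12H10O2S.
gcd of subscripts (12, 10, 2, 1) = 1, so the empirical formula equals the molecular formula.

C12H10O2S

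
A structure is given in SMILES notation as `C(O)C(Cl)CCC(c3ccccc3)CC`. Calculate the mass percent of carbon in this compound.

68.86%

Atom tally by fragment:
  HOCH2 → C:1 H:3 O:1
  CH(Cl) → C:1 H:1 Cl:1
  CH2 → C:1 H:2
  CH2 → C:1 H:2
  CH(C6H5) → C:7 H:6
  CH2 → C:1 H:2
  CH3 → C:1 H:3
Element totals:
  C: 13
  H: 19
  Cl: 1
  O: 1
Molecular formula: C13H19ClO.
Molar mass = 226.744 g/mol.
Mass from C: 13 × 12.011 = 156.143 g/mol.
%C = 156.143 / 226.744 × 100 = 68.86%.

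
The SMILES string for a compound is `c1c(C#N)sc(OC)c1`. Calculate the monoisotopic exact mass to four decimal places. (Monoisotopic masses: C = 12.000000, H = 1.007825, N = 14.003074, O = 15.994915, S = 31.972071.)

Atom tally by fragment:
  thiophene ring core → C:4 H:4 S:1
  (− 2 ring H displaced by substituents)
  + CN → C:1 N:1
  + OCH3 → C:1 H:3 O:1
Element totals:
  C: 6
  H: 5
  N: 1
  O: 1
  S: 1
Molecular formula: C6H5NOS.
  M = 6(12.0) + 5(1.007825) + 14.003074 + 15.994915 + 31.972071
    = 72.000000 + 5.039125 + 14.003074 + 15.994915 + 31.972071 = 139.009185

139.0092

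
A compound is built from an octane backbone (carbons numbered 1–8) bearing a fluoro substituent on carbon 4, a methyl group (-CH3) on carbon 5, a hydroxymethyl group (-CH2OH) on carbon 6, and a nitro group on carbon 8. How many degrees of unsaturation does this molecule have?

1

Atom tally by fragment:
  CH3 → C:1 H:3
  CH2 → C:1 H:2
  CH2 → C:1 H:2
  CH(F) → C:1 H:1 F:1
  CH(CH3) → C:2 H:4
  CH(CH2OH) → C:2 H:4 O:1
  CH2 → C:1 H:2
  CH2NO2 → C:1 H:2 N:1 O:2
Element totals:
  C: 10
  H: 20
  F: 1
  N: 1
  O: 3
Molecular formula: C10H20FNO3.
DoU = (2C + 2 + N − H − X) / 2 = (2·10 + 2 + 1 − 20 − 1) / 2 = 1.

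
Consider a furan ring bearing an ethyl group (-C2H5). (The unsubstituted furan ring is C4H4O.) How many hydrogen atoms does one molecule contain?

Atom tally by fragment:
  furan ring core → C:4 H:4 O:1
  (− 1 ring H displaced by substituents)
  + C2H5 → C:2 H:5
Element totals:
  C: 6
  H: 8
  O: 1

8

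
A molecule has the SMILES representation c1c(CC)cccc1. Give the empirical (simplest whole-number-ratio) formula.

Atom tally by fragment:
  benzene ring core → C:6 H:6
  (− 1 ring H displaced by substituents)
  + C2H5 → C:2 H:5
Element totals:
  C: 8
  H: 10
Molecular formula: C8H10.
gcd of subscripts = 2; dividing each by 2:
  C: 8/2 = 4
  H: 10/2 = 5

C4H5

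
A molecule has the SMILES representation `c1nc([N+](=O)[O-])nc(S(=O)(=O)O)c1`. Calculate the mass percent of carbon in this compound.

23.42%

Atom tally by fragment:
  pyrimidine ring core → C:4 H:4 N:2
  (− 2 ring H displaced by substituents)
  + NO2 → N:1 O:2
  + SO3H → S:1 O:3 H:1
Element totals:
  C: 4
  H: 3
  N: 3
  O: 5
  S: 1
Molecular formula: C4H3N3O5S.
Molar mass = 205.144 g/mol.
Mass from C: 4 × 12.011 = 48.044 g/mol.
%C = 48.044 / 205.144 × 100 = 23.42%.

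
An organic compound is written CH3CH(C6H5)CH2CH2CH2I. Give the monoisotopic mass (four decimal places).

Element totals:
  C: 11
  H: 15
  I: 1
Molecular formula: C11H15I.
  M = 11(12.0) + 15(1.007825) + 126.904472
    = 132.000000 + 15.117375 + 126.904472 = 274.021847

274.0218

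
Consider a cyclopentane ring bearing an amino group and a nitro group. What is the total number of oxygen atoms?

Atom tally by fragment:
  cyclopentane ring core → C:5 H:10
  (− 2 ring H displaced by substituents)
  + NH2 → N:1 H:2
  + NO2 → N:1 O:2
Element totals:
  C: 5
  H: 10
  N: 2
  O: 2

2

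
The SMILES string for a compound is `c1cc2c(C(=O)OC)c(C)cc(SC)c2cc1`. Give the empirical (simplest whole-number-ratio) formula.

Atom tally by fragment:
  naphthalene ring system core → C:10 H:8
  (− 3 ring H displaced by substituents)
  + COOCH3 → C:2 H:3 O:2
  + CH3 → C:1 H:3
  + SCH3 → C:1 H:3 S:1
Element totals:
  C: 14
  H: 14
  O: 2
  S: 1
Molecular formula: C14H14O2S.
gcd of subscripts (14, 14, 2, 1) = 1, so the empirical formula equals the molecular formula.

C14H14O2S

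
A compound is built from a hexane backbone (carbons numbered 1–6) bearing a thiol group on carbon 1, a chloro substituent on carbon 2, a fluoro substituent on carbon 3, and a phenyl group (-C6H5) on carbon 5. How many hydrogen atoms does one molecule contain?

16

Atom tally by fragment:
  HSCH2 → C:1 H:3 S:1
  CH(Cl) → C:1 H:1 Cl:1
  CH(F) → C:1 H:1 F:1
  CH2 → C:1 H:2
  CH(C6H5) → C:7 H:6
  CH3 → C:1 H:3
Element totals:
  C: 12
  H: 16
  Cl: 1
  F: 1
  S: 1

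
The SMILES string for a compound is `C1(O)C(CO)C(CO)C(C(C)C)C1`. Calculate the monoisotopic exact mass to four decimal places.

Atom tally by fragment:
  cyclopentane ring core → C:5 H:10
  (− 4 ring H displaced by substituents)
  + OH → O:1 H:1
  + CH2OH → C:1 H:3 O:1
  + CH2OH → C:1 H:3 O:1
  + CH(CH3)2 → C:3 H:7
Element totals:
  C: 10
  H: 20
  O: 3
Molecular formula: C10H20O3.
  M = 10(12.0) + 20(1.007825) + 3(15.994915)
    = 120.000000 + 20.156500 + 47.984745 = 188.141245

188.1412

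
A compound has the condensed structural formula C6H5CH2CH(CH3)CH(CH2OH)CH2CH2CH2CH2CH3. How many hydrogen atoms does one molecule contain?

Atom tally by fragment:
  C6H5CH2 → C:7 H:7
  CH(CH3) → C:2 H:4
  CH(CH2OH) → C:2 H:4 O:1
  CH2 → C:1 H:2
  CH2 → C:1 H:2
  CH2 → C:1 H:2
  CH2 → C:1 H:2
  CH3 → C:1 H:3
Element totals:
  C: 16
  H: 26
  O: 1

26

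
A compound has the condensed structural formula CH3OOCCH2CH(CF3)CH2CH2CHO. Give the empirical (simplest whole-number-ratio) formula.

Element totals:
  C: 8
  H: 11
  F: 3
  O: 3
Molecular formula: C8H11F3O3.
gcd of subscripts (8, 3, 11, 3) = 1, so the empirical formula equals the molecular formula.

C8H11F3O3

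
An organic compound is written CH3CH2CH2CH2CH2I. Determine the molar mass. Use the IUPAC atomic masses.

Atom tally by fragment:
  CH3 → C:1 H:3
  CH2 → C:1 H:2
  CH2 → C:1 H:2
  CH2 → C:1 H:2
  CH2I → C:1 H:2 I:1
Element totals:
  C: 5
  H: 11
  I: 1
Molecular formula: C5H11I.
  M = 5(12.011) + 11(1.008) + 126.904
    = 60.055 + 11.088 + 126.904 = 198.047

198.05 g/mol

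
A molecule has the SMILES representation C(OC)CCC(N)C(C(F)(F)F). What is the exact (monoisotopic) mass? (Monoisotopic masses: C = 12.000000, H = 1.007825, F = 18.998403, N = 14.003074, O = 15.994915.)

185.1027

Atom tally by fragment:
  CH3OCH2 → C:2 H:5 O:1
  CH2 → C:1 H:2
  CH2 → C:1 H:2
  CH(NH2) → C:1 H:3 N:1
  CH2CF3 → C:2 H:2 F:3
Element totals:
  C: 7
  H: 14
  F: 3
  N: 1
  O: 1
Molecular formula: C7H14F3NO.
  M = 7(12.0) + 14(1.007825) + 3(18.998403) + 14.003074 + 15.994915
    = 84.000000 + 14.109550 + 56.995209 + 14.003074 + 15.994915 = 185.102748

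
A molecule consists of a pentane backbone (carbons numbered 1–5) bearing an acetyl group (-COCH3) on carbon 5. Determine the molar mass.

Atom tally by fragment:
  CH3 → C:1 H:3
  CH2 → C:1 H:2
  CH2 → C:1 H:2
  CH2 → C:1 H:2
  CH2COCH3 → C:3 H:5 O:1
Element totals:
  C: 7
  H: 14
  O: 1
Molecular formula: C7H14O.
  M = 7(12.011) + 14(1.008) + 15.999
    = 84.077 + 14.112 + 15.999 = 114.188

114.19 g/mol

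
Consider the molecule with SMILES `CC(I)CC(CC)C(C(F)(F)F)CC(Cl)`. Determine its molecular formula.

C10H17ClF3I

Atom tally by fragment:
  CH3 → C:1 H:3
  CH(I) → C:1 H:1 I:1
  CH2 → C:1 H:2
  CH(C2H5) → C:3 H:6
  CH(CF3) → C:2 H:1 F:3
  CH2 → C:1 H:2
  CH2Cl → C:1 H:2 Cl:1
Element totals:
  C: 10
  H: 17
  Cl: 1
  F: 3
  I: 1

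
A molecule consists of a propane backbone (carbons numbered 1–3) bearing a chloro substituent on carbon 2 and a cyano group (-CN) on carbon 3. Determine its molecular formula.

C4H6ClN

Atom tally by fragment:
  CH3 → C:1 H:3
  CH(Cl) → C:1 H:1 Cl:1
  CH2CN → C:2 H:2 N:1
Element totals:
  C: 4
  H: 6
  Cl: 1
  N: 1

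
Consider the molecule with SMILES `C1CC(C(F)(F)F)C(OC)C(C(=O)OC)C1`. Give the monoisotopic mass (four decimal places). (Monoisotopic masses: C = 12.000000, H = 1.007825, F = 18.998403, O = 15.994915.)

Atom tally by fragment:
  cyclohexane ring core → C:6 H:12
  (− 3 ring H displaced by substituents)
  + CF3 → C:1 F:3
  + OCH3 → C:1 H:3 O:1
  + COOCH3 → C:2 H:3 O:2
Element totals:
  C: 10
  H: 15
  F: 3
  O: 3
Molecular formula: C10H15F3O3.
  M = 10(12.0) + 15(1.007825) + 3(18.998403) + 3(15.994915)
    = 120.000000 + 15.117375 + 56.995209 + 47.984745 = 240.097329

240.0973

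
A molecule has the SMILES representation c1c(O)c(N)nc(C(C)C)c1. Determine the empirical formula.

Atom tally by fragment:
  pyridine ring core → C:5 H:5 N:1
  (− 3 ring H displaced by substituents)
  + OH → O:1 H:1
  + NH2 → N:1 H:2
  + CH(CH3)2 → C:3 H:7
Element totals:
  C: 8
  H: 12
  N: 2
  O: 1
Molecular formula: C8H12N2O.
gcd of subscripts (8, 12, 2, 1) = 1, so the empirical formula equals the molecular formula.

C8H12N2O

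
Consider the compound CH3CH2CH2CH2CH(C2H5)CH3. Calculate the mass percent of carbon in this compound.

Element totals:
  C: 8
  H: 18
Molecular formula: C8H18.
Molar mass = 114.232 g/mol.
Mass from C: 8 × 12.011 = 96.088 g/mol.
%C = 96.088 / 114.232 × 100 = 84.12%.

84.12%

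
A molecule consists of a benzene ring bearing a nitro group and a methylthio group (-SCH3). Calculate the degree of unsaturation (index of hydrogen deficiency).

Atom tally by fragment:
  benzene ring core → C:6 H:6
  (− 2 ring H displaced by substituents)
  + NO2 → N:1 O:2
  + SCH3 → C:1 H:3 S:1
Element totals:
  C: 7
  H: 7
  N: 1
  O: 2
  S: 1
Molecular formula: C7H7NO2S.
DoU = (2C + 2 + N − H − X) / 2 = (2·7 + 2 + 1 − 7 − 0) / 2 = 5.

5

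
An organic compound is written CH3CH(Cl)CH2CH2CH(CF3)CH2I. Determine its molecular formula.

Atom tally by fragment:
  CH3 → C:1 H:3
  CH(Cl) → C:1 H:1 Cl:1
  CH2 → C:1 H:2
  CH2 → C:1 H:2
  CH(CF3) → C:2 H:1 F:3
  CH2I → C:1 H:2 I:1
Element totals:
  C: 7
  H: 11
  Cl: 1
  F: 3
  I: 1

C7H11ClF3I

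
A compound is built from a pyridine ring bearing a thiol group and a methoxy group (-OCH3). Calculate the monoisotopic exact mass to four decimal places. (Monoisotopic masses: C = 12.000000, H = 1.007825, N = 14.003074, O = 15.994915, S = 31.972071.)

Atom tally by fragment:
  pyridine ring core → C:5 H:5 N:1
  (− 2 ring H displaced by substituents)
  + SH → S:1 H:1
  + OCH3 → C:1 H:3 O:1
Element totals:
  C: 6
  H: 7
  N: 1
  O: 1
  S: 1
Molecular formula: C6H7NOS.
  M = 6(12.0) + 7(1.007825) + 14.003074 + 15.994915 + 31.972071
    = 72.000000 + 7.054775 + 14.003074 + 15.994915 + 31.972071 = 141.024835

141.0248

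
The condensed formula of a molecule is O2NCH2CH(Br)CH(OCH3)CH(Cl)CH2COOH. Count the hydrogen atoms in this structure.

Element totals:
  C: 7
  H: 11
  Br: 1
  Cl: 1
  N: 1
  O: 5

11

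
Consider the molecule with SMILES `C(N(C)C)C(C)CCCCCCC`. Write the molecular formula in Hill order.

C12H27N

Atom tally by fragment:
  (CH3)2NCH2 → C:3 H:8 N:1
  CH(CH3) → C:2 H:4
  CH2 → C:1 H:2
  CH2 → C:1 H:2
  CH2 → C:1 H:2
  CH2 → C:1 H:2
  CH2 → C:1 H:2
  CH2 → C:1 H:2
  CH3 → C:1 H:3
Element totals:
  C: 12
  H: 27
  N: 1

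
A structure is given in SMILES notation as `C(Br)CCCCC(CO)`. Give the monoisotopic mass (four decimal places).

Atom tally by fragment:
  BrCH2 → C:1 H:2 Br:1
  CH2 → C:1 H:2
  CH2 → C:1 H:2
  CH2 → C:1 H:2
  CH2 → C:1 H:2
  CH2CH2OH → C:2 H:5 O:1
Element totals:
  C: 7
  H: 15
  Br: 1
  O: 1
Molecular formula: C7H15BrO.
  M = 7(12.0) + 15(1.007825) + 78.918338 + 15.994915
    = 84.000000 + 15.117375 + 78.918338 + 15.994915 = 194.030628

194.0306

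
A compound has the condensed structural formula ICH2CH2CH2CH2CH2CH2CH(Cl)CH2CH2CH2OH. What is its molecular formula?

Element totals:
  C: 10
  H: 20
  Cl: 1
  I: 1
  O: 1

C10H20ClIO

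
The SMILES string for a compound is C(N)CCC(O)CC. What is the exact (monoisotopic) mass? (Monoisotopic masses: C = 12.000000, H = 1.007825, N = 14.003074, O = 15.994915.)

117.1154

Atom tally by fragment:
  H2NCH2 → C:1 H:4 N:1
  CH2 → C:1 H:2
  CH2 → C:1 H:2
  CH(OH) → C:1 H:2 O:1
  CH2 → C:1 H:2
  CH3 → C:1 H:3
Element totals:
  C: 6
  H: 15
  N: 1
  O: 1
Molecular formula: C6H15NO.
  M = 6(12.0) + 15(1.007825) + 14.003074 + 15.994915
    = 72.000000 + 15.117375 + 14.003074 + 15.994915 = 117.115364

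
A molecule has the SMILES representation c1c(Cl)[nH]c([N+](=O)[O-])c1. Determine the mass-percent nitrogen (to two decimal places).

19.12%

Atom tally by fragment:
  pyrrole ring core → C:4 H:5 N:1
  (− 2 ring H displaced by substituents)
  + Cl → Cl:1
  + NO2 → N:1 O:2
Element totals:
  C: 4
  H: 3
  Cl: 1
  N: 2
  O: 2
Molecular formula: C4H3ClN2O2.
Molar mass = 146.530 g/mol.
Mass from N: 2 × 14.007 = 28.014 g/mol.
%N = 28.014 / 146.530 × 100 = 19.12%.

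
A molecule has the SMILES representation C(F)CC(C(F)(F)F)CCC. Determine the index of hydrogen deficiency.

0

Atom tally by fragment:
  FCH2 → C:1 H:2 F:1
  CH2 → C:1 H:2
  CH(CF3) → C:2 H:1 F:3
  CH2 → C:1 H:2
  CH2 → C:1 H:2
  CH3 → C:1 H:3
Element totals:
  C: 7
  H: 12
  F: 4
Molecular formula: C7H12F4.
DoU = (2C + 2 + N − H − X) / 2 = (2·7 + 2 + 0 − 12 − 4) / 2 = 0.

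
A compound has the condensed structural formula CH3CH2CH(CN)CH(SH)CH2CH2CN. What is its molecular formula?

Atom tally by fragment:
  CH3 → C:1 H:3
  CH2 → C:1 H:2
  CH(CN) → C:2 H:1 N:1
  CH(SH) → C:1 H:2 S:1
  CH2 → C:1 H:2
  CH2CN → C:2 H:2 N:1
Element totals:
  C: 8
  H: 12
  N: 2
  S: 1

C8H12N2S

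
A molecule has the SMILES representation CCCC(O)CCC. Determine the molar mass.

116.20 g/mol

Atom tally by fragment:
  CH3 → C:1 H:3
  CH2 → C:1 H:2
  CH2 → C:1 H:2
  CH(OH) → C:1 H:2 O:1
  CH2 → C:1 H:2
  CH2 → C:1 H:2
  CH3 → C:1 H:3
Element totals:
  C: 7
  H: 16
  O: 1
Molecular formula: C7H16O.
  M = 7(12.011) + 16(1.008) + 15.999
    = 84.077 + 16.128 + 15.999 = 116.204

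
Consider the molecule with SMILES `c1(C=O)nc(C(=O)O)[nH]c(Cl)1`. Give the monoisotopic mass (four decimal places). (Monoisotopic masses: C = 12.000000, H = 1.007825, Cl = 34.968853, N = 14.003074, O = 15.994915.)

Atom tally by fragment:
  imidazole ring core → C:3 H:4 N:2
  (− 3 ring H displaced by substituents)
  + CHO → C:1 H:1 O:1
  + COOH → C:1 H:1 O:2
  + Cl → Cl:1
Element totals:
  C: 5
  H: 3
  Cl: 1
  N: 2
  O: 3
Molecular formula: C5H3ClN2O3.
  M = 5(12.0) + 3(1.007825) + 34.968853 + 2(14.003074) + 3(15.994915)
    = 60.000000 + 3.023475 + 34.968853 + 28.006148 + 47.984745 = 173.983221

173.9832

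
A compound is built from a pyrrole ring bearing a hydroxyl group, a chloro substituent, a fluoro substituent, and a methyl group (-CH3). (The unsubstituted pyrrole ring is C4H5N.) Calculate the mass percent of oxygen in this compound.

10.70%

Atom tally by fragment:
  pyrrole ring core → C:4 H:5 N:1
  (− 4 ring H displaced by substituents)
  + OH → O:1 H:1
  + Cl → Cl:1
  + F → F:1
  + CH3 → C:1 H:3
Element totals:
  C: 5
  H: 5
  Cl: 1
  F: 1
  N: 1
  O: 1
Molecular formula: C5H5ClFNO.
Molar mass = 149.549 g/mol.
Mass from O: 1 × 15.999 = 15.999 g/mol.
%O = 15.999 / 149.549 × 100 = 10.70%.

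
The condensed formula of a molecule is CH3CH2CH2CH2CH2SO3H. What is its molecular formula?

Atom tally by fragment:
  CH3 → C:1 H:3
  CH2 → C:1 H:2
  CH2 → C:1 H:2
  CH2 → C:1 H:2
  CH2SO3H → C:1 H:3 S:1 O:3
Element totals:
  C: 5
  H: 12
  O: 3
  S: 1

C5H12O3S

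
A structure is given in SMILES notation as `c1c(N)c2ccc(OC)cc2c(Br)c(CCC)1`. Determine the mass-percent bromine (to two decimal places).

Atom tally by fragment:
  naphthalene ring system core → C:10 H:8
  (− 4 ring H displaced by substituents)
  + NH2 → N:1 H:2
  + OCH3 → C:1 H:3 O:1
  + Br → Br:1
  + CH2CH2CH3 → C:3 H:7
Element totals:
  C: 14
  H: 16
  Br: 1
  N: 1
  O: 1
Molecular formula: C14H16BrNO.
Molar mass = 294.192 g/mol.
Mass from Br: 1 × 79.904 = 79.904 g/mol.
%Br = 79.904 / 294.192 × 100 = 27.16%.

27.16%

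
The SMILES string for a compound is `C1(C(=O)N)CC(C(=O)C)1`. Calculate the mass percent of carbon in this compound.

Atom tally by fragment:
  cyclopropane ring core → C:3 H:6
  (− 2 ring H displaced by substituents)
  + CONH2 → C:1 H:2 O:1 N:1
  + COCH3 → C:2 H:3 O:1
Element totals:
  C: 6
  H: 9
  N: 1
  O: 2
Molecular formula: C6H9NO2.
Molar mass = 127.143 g/mol.
Mass from C: 6 × 12.011 = 72.066 g/mol.
%C = 72.066 / 127.143 × 100 = 56.68%.

56.68%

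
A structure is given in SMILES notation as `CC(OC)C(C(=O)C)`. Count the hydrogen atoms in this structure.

Atom tally by fragment:
  CH3 → C:1 H:3
  CH(OCH3) → C:2 H:4 O:1
  CH2COCH3 → C:3 H:5 O:1
Element totals:
  C: 6
  H: 12
  O: 2

12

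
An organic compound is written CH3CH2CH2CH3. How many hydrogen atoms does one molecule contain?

10

Element totals:
  C: 4
  H: 10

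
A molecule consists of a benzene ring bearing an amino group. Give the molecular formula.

Atom tally by fragment:
  benzene ring core → C:6 H:6
  (− 1 ring H displaced by substituents)
  + NH2 → N:1 H:2
Element totals:
  C: 6
  H: 7
  N: 1

C6H7N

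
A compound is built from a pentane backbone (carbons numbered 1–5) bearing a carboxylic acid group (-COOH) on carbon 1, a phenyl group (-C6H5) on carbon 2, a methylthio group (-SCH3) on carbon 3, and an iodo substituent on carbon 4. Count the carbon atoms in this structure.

Atom tally by fragment:
  HOOCCH2 → C:2 H:3 O:2
  CH(C6H5) → C:7 H:6
  CH(SCH3) → C:2 H:4 S:1
  CH(I) → C:1 H:1 I:1
  CH3 → C:1 H:3
Element totals:
  C: 13
  H: 17
  I: 1
  O: 2
  S: 1

13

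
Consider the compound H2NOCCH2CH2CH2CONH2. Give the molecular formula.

Atom tally by fragment:
  H2NOCCH2 → C:2 H:4 O:1 N:1
  CH2 → C:1 H:2
  CH2CONH2 → C:2 H:4 O:1 N:1
Element totals:
  C: 5
  H: 10
  N: 2
  O: 2

C5H10N2O2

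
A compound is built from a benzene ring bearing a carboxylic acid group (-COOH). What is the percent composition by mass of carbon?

68.85%

Atom tally by fragment:
  benzene ring core → C:6 H:6
  (− 1 ring H displaced by substituents)
  + COOH → C:1 H:1 O:2
Element totals:
  C: 7
  H: 6
  O: 2
Molecular formula: C7H6O2.
Molar mass = 122.123 g/mol.
Mass from C: 7 × 12.011 = 84.077 g/mol.
%C = 84.077 / 122.123 × 100 = 68.85%.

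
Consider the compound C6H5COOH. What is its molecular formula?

Atom tally by fragment:
  benzene ring core → C:6 H:6
  (− 1 ring H displaced by substituents)
  + COOH → C:1 H:1 O:2
Element totals:
  C: 7
  H: 6
  O: 2

C7H6O2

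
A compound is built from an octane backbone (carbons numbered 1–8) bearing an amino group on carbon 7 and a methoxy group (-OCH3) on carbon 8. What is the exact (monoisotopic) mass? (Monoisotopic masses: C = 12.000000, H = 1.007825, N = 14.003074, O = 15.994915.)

Atom tally by fragment:
  CH3 → C:1 H:3
  CH2 → C:1 H:2
  CH2 → C:1 H:2
  CH2 → C:1 H:2
  CH2 → C:1 H:2
  CH2 → C:1 H:2
  CH(NH2) → C:1 H:3 N:1
  CH2OCH3 → C:2 H:5 O:1
Element totals:
  C: 9
  H: 21
  N: 1
  O: 1
Molecular formula: C9H21NO.
  M = 9(12.0) + 21(1.007825) + 14.003074 + 15.994915
    = 108.000000 + 21.164325 + 14.003074 + 15.994915 = 159.162314

159.1623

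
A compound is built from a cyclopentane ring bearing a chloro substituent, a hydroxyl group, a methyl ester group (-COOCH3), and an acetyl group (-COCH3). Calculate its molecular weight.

220.65 g/mol

Atom tally by fragment:
  cyclopentane ring core → C:5 H:10
  (− 4 ring H displaced by substituents)
  + Cl → Cl:1
  + OH → O:1 H:1
  + COOCH3 → C:2 H:3 O:2
  + COCH3 → C:2 H:3 O:1
Element totals:
  C: 9
  H: 13
  Cl: 1
  O: 4
Molecular formula: C9H13ClO4.
  M = 9(12.011) + 13(1.008) + 35.45 + 4(15.999)
    = 108.099 + 13.104 + 35.450 + 63.996 = 220.649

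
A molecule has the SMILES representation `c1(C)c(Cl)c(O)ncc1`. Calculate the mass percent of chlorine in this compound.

24.69%

Atom tally by fragment:
  pyridine ring core → C:5 H:5 N:1
  (− 3 ring H displaced by substituents)
  + CH3 → C:1 H:3
  + Cl → Cl:1
  + OH → O:1 H:1
Element totals:
  C: 6
  H: 6
  Cl: 1
  N: 1
  O: 1
Molecular formula: C6H6ClNO.
Molar mass = 143.570 g/mol.
Mass from Cl: 1 × 35.45 = 35.450 g/mol.
%Cl = 35.450 / 143.570 × 100 = 24.69%.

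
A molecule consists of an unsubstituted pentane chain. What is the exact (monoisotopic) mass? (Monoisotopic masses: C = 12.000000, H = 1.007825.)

Atom tally by fragment:
  CH3 → C:1 H:3
  CH2 → C:1 H:2
  CH2 → C:1 H:2
  CH2 → C:1 H:2
  CH3 → C:1 H:3
Element totals:
  C: 5
  H: 12
Molecular formula: C5H12.
  M = 5(12.0) + 12(1.007825)
    = 60.000000 + 12.093900 = 72.093900

72.0939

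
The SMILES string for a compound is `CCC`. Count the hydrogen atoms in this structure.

8

Atom tally by fragment:
  CH3 → C:1 H:3
  CH2 → C:1 H:2
  CH3 → C:1 H:3
Element totals:
  C: 3
  H: 8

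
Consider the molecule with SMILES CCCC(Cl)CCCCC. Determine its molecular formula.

C9H19Cl

Atom tally by fragment:
  CH3 → C:1 H:3
  CH2 → C:1 H:2
  CH2 → C:1 H:2
  CH(Cl) → C:1 H:1 Cl:1
  CH2 → C:1 H:2
  CH2 → C:1 H:2
  CH2 → C:1 H:2
  CH2 → C:1 H:2
  CH3 → C:1 H:3
Element totals:
  C: 9
  H: 19
  Cl: 1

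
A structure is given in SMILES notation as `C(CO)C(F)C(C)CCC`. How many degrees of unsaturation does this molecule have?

Atom tally by fragment:
  HOCH2CH2 → C:2 H:5 O:1
  CH(F) → C:1 H:1 F:1
  CH(CH3) → C:2 H:4
  CH2 → C:1 H:2
  CH2 → C:1 H:2
  CH3 → C:1 H:3
Element totals:
  C: 8
  H: 17
  F: 1
  O: 1
Molecular formula: C8H17FO.
DoU = (2C + 2 + N − H − X) / 2 = (2·8 + 2 + 0 − 17 − 1) / 2 = 0.

0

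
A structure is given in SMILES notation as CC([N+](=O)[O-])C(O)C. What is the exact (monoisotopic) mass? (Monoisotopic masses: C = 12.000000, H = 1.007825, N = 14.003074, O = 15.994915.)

119.0582

Atom tally by fragment:
  CH3 → C:1 H:3
  CH(NO2) → C:1 H:1 N:1 O:2
  CH(OH) → C:1 H:2 O:1
  CH3 → C:1 H:3
Element totals:
  C: 4
  H: 9
  N: 1
  O: 3
Molecular formula: C4H9NO3.
  M = 4(12.0) + 9(1.007825) + 14.003074 + 3(15.994915)
    = 48.000000 + 9.070425 + 14.003074 + 47.984745 = 119.058244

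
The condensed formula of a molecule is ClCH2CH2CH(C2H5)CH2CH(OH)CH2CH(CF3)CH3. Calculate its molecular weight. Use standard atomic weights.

Atom tally by fragment:
  ClCH2 → C:1 H:2 Cl:1
  CH2 → C:1 H:2
  CH(C2H5) → C:3 H:6
  CH2 → C:1 H:2
  CH(OH) → C:1 H:2 O:1
  CH2 → C:1 H:2
  CH(CF3) → C:2 H:1 F:3
  CH3 → C:1 H:3
Element totals:
  C: 11
  H: 20
  Cl: 1
  F: 3
  O: 1
Molecular formula: C11H20ClF3O.
  M = 11(12.011) + 20(1.008) + 35.45 + 3(18.998) + 15.999
    = 132.121 + 20.160 + 35.450 + 56.994 + 15.999 = 260.724

260.72 g/mol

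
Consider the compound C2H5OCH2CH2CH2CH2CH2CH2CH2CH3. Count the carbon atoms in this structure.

10

Element totals:
  C: 10
  H: 22
  O: 1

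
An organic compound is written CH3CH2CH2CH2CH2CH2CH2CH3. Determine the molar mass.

114.23 g/mol

Element totals:
  C: 8
  H: 18
Molecular formula: C8H18.
  M = 8(12.011) + 18(1.008)
    = 96.088 + 18.144 = 114.232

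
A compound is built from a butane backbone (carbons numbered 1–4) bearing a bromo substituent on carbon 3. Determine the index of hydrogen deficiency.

Atom tally by fragment:
  CH3 → C:1 H:3
  CH2 → C:1 H:2
  CH(Br) → C:1 H:1 Br:1
  CH3 → C:1 H:3
Element totals:
  C: 4
  H: 9
  Br: 1
Molecular formula: C4H9Br.
DoU = (2C + 2 + N − H − X) / 2 = (2·4 + 2 + 0 − 9 − 1) / 2 = 0.

0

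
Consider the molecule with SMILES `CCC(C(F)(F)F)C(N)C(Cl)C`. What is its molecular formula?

Atom tally by fragment:
  CH3 → C:1 H:3
  CH2 → C:1 H:2
  CH(CF3) → C:2 H:1 F:3
  CH(NH2) → C:1 H:3 N:1
  CH(Cl) → C:1 H:1 Cl:1
  CH3 → C:1 H:3
Element totals:
  C: 7
  H: 13
  Cl: 1
  F: 3
  N: 1

C7H13ClF3N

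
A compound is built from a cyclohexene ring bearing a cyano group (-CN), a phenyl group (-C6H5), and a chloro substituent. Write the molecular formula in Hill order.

Atom tally by fragment:
  cyclohexene ring core → C:6 H:10
  (− 3 ring H displaced by substituents)
  + CN → C:1 N:1
  + C6H5 → C:6 H:5
  + Cl → Cl:1
Element totals:
  C: 13
  H: 12
  Cl: 1
  N: 1

C13H12ClN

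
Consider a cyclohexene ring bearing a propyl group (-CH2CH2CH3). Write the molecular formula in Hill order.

Atom tally by fragment:
  cyclohexene ring core → C:6 H:10
  (− 1 ring H displaced by substituents)
  + CH2CH2CH3 → C:3 H:7
Element totals:
  C: 9
  H: 16

C9H16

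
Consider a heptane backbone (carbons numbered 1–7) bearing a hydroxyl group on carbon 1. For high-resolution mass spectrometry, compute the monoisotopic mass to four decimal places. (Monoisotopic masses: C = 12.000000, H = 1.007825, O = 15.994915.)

116.1201

Atom tally by fragment:
  HOCH2 → C:1 H:3 O:1
  CH2 → C:1 H:2
  CH2 → C:1 H:2
  CH2 → C:1 H:2
  CH2 → C:1 H:2
  CH2 → C:1 H:2
  CH3 → C:1 H:3
Element totals:
  C: 7
  H: 16
  O: 1
Molecular formula: C7H16O.
  M = 7(12.0) + 16(1.007825) + 15.994915
    = 84.000000 + 16.125200 + 15.994915 = 116.120115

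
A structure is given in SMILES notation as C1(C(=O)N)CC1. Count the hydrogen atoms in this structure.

Atom tally by fragment:
  cyclopropane ring core → C:3 H:6
  (− 1 ring H displaced by substituents)
  + CONH2 → C:1 H:2 O:1 N:1
Element totals:
  C: 4
  H: 7
  N: 1
  O: 1

7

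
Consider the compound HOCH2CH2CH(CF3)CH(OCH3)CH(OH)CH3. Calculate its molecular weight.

Atom tally by fragment:
  HOCH2CH2 → C:2 H:5 O:1
  CH(CF3) → C:2 H:1 F:3
  CH(OCH3) → C:2 H:4 O:1
  CH(OH) → C:1 H:2 O:1
  CH3 → C:1 H:3
Element totals:
  C: 8
  H: 15
  F: 3
  O: 3
Molecular formula: C8H15F3O3.
  M = 8(12.011) + 15(1.008) + 3(18.998) + 3(15.999)
    = 96.088 + 15.120 + 56.994 + 47.997 = 216.199

216.20 g/mol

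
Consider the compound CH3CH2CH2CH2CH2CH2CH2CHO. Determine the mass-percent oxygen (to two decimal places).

Atom tally by fragment:
  CH3 → C:1 H:3
  CH2 → C:1 H:2
  CH2 → C:1 H:2
  CH2 → C:1 H:2
  CH2 → C:1 H:2
  CH2 → C:1 H:2
  CH2CHO → C:2 H:3 O:1
Element totals:
  C: 8
  H: 16
  O: 1
Molecular formula: C8H16O.
Molar mass = 128.215 g/mol.
Mass from O: 1 × 15.999 = 15.999 g/mol.
%O = 15.999 / 128.215 × 100 = 12.48%.

12.48%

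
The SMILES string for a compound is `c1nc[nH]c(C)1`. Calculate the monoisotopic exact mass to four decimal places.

82.0531

Atom tally by fragment:
  imidazole ring core → C:3 H:4 N:2
  (− 1 ring H displaced by substituents)
  + CH3 → C:1 H:3
Element totals:
  C: 4
  H: 6
  N: 2
Molecular formula: C4H6N2.
  M = 4(12.0) + 6(1.007825) + 2(14.003074)
    = 48.000000 + 6.046950 + 28.006148 = 82.053098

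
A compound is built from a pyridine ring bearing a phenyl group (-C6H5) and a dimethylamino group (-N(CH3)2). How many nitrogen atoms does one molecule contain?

Atom tally by fragment:
  pyridine ring core → C:5 H:5 N:1
  (− 2 ring H displaced by substituents)
  + C6H5 → C:6 H:5
  + N(CH3)2 → N:1 C:2 H:6
Element totals:
  C: 13
  H: 14
  N: 2

2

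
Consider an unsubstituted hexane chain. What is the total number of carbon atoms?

6

Atom tally by fragment:
  CH3 → C:1 H:3
  CH2 → C:1 H:2
  CH2 → C:1 H:2
  CH2 → C:1 H:2
  CH2 → C:1 H:2
  CH3 → C:1 H:3
Element totals:
  C: 6
  H: 14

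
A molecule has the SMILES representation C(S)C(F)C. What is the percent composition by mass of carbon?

38.27%

Atom tally by fragment:
  HSCH2 → C:1 H:3 S:1
  CH(F) → C:1 H:1 F:1
  CH3 → C:1 H:3
Element totals:
  C: 3
  H: 7
  F: 1
  S: 1
Molecular formula: C3H7FS.
Molar mass = 94.147 g/mol.
Mass from C: 3 × 12.011 = 36.033 g/mol.
%C = 36.033 / 94.147 × 100 = 38.27%.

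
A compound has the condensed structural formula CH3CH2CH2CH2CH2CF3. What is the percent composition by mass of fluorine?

40.67%

Element totals:
  C: 6
  H: 11
  F: 3
Molecular formula: C6H11F3.
Molar mass = 140.148 g/mol.
Mass from F: 3 × 18.998 = 56.994 g/mol.
%F = 56.994 / 140.148 × 100 = 40.67%.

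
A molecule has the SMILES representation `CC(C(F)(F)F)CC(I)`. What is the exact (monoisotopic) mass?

251.9623

Atom tally by fragment:
  CH3 → C:1 H:3
  CH(CF3) → C:2 H:1 F:3
  CH2 → C:1 H:2
  CH2I → C:1 H:2 I:1
Element totals:
  C: 5
  H: 8
  F: 3
  I: 1
Molecular formula: C5H8F3I.
  M = 5(12.0) + 8(1.007825) + 3(18.998403) + 126.904472
    = 60.000000 + 8.062600 + 56.995209 + 126.904472 = 251.962281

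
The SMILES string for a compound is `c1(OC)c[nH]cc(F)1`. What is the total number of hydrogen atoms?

6

Atom tally by fragment:
  pyrrole ring core → C:4 H:5 N:1
  (− 2 ring H displaced by substituents)
  + OCH3 → C:1 H:3 O:1
  + F → F:1
Element totals:
  C: 5
  H: 6
  F: 1
  N: 1
  O: 1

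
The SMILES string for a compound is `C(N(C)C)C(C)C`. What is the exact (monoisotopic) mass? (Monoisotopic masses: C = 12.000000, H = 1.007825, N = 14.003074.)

Atom tally by fragment:
  (CH3)2NCH2 → C:3 H:8 N:1
  CH(CH3) → C:2 H:4
  CH3 → C:1 H:3
Element totals:
  C: 6
  H: 15
  N: 1
Molecular formula: C6H15N.
  M = 6(12.0) + 15(1.007825) + 14.003074
    = 72.000000 + 15.117375 + 14.003074 = 101.120449

101.1204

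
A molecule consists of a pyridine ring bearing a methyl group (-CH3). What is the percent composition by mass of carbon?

Atom tally by fragment:
  pyridine ring core → C:5 H:5 N:1
  (− 1 ring H displaced by substituents)
  + CH3 → C:1 H:3
Element totals:
  C: 6
  H: 7
  N: 1
Molecular formula: C6H7N.
Molar mass = 93.129 g/mol.
Mass from C: 6 × 12.011 = 72.066 g/mol.
%C = 72.066 / 93.129 × 100 = 77.38%.

77.38%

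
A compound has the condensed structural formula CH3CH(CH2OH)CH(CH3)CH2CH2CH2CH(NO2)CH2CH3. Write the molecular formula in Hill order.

C11H23NO3

Atom tally by fragment:
  CH3 → C:1 H:3
  CH(CH2OH) → C:2 H:4 O:1
  CH(CH3) → C:2 H:4
  CH2 → C:1 H:2
  CH2 → C:1 H:2
  CH2 → C:1 H:2
  CH(NO2) → C:1 H:1 N:1 O:2
  CH2 → C:1 H:2
  CH3 → C:1 H:3
Element totals:
  C: 11
  H: 23
  N: 1
  O: 3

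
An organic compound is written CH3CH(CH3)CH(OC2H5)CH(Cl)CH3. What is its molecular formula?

C8H17ClO

Atom tally by fragment:
  CH3 → C:1 H:3
  CH(CH3) → C:2 H:4
  CH(OC2H5) → C:3 H:6 O:1
  CH(Cl) → C:1 H:1 Cl:1
  CH3 → C:1 H:3
Element totals:
  C: 8
  H: 17
  Cl: 1
  O: 1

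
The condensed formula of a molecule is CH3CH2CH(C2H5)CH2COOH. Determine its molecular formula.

Element totals:
  C: 7
  H: 14
  O: 2

C7H14O2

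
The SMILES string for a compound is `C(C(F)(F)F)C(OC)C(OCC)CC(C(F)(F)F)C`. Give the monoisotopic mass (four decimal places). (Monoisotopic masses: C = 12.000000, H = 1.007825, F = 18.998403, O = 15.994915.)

Atom tally by fragment:
  F3CCH2 → C:2 H:2 F:3
  CH(OCH3) → C:2 H:4 O:1
  CH(OC2H5) → C:3 H:6 O:1
  CH2 → C:1 H:2
  CH(CF3) → C:2 H:1 F:3
  CH3 → C:1 H:3
Element totals:
  C: 11
  H: 18
  F: 6
  O: 2
Molecular formula: C11H18F6O2.
  M = 11(12.0) + 18(1.007825) + 6(18.998403) + 2(15.994915)
    = 132.000000 + 18.140850 + 113.990418 + 31.989830 = 296.121098

296.1211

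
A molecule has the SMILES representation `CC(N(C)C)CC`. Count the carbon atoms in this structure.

6

Atom tally by fragment:
  CH3 → C:1 H:3
  CH(N(CH3)2) → C:3 H:7 N:1
  CH2 → C:1 H:2
  CH3 → C:1 H:3
Element totals:
  C: 6
  H: 15
  N: 1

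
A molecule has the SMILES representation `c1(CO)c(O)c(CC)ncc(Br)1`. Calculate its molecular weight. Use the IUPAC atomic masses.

232.08 g/mol

Atom tally by fragment:
  pyridine ring core → C:5 H:5 N:1
  (− 4 ring H displaced by substituents)
  + CH2OH → C:1 H:3 O:1
  + OH → O:1 H:1
  + C2H5 → C:2 H:5
  + Br → Br:1
Element totals:
  C: 8
  H: 10
  Br: 1
  N: 1
  O: 2
Molecular formula: C8H10BrNO2.
  M = 8(12.011) + 10(1.008) + 79.904 + 14.007 + 2(15.999)
    = 96.088 + 10.080 + 79.904 + 14.007 + 31.998 = 232.077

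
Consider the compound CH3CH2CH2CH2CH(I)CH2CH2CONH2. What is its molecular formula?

C8H16INO

Atom tally by fragment:
  CH3 → C:1 H:3
  CH2 → C:1 H:2
  CH2 → C:1 H:2
  CH2 → C:1 H:2
  CH(I) → C:1 H:1 I:1
  CH2 → C:1 H:2
  CH2CONH2 → C:2 H:4 O:1 N:1
Element totals:
  C: 8
  H: 16
  I: 1
  N: 1
  O: 1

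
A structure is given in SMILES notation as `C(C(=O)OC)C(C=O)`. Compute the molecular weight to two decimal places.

116.12 g/mol

Atom tally by fragment:
  CH3OOCCH2 → C:3 H:5 O:2
  CH2CHO → C:2 H:3 O:1
Element totals:
  C: 5
  H: 8
  O: 3
Molecular formula: C5H8O3.
  M = 5(12.011) + 8(1.008) + 3(15.999)
    = 60.055 + 8.064 + 47.997 = 116.116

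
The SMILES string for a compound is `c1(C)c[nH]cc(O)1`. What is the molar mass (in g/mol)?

Atom tally by fragment:
  pyrrole ring core → C:4 H:5 N:1
  (− 2 ring H displaced by substituents)
  + CH3 → C:1 H:3
  + OH → O:1 H:1
Element totals:
  C: 5
  H: 7
  N: 1
  O: 1
Molecular formula: C5H7NO.
  M = 5(12.011) + 7(1.008) + 14.007 + 15.999
    = 60.055 + 7.056 + 14.007 + 15.999 = 97.117

97.12 g/mol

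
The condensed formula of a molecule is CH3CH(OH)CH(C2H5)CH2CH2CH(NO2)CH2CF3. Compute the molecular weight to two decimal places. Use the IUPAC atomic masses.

Atom tally by fragment:
  CH3 → C:1 H:3
  CH(OH) → C:1 H:2 O:1
  CH(C2H5) → C:3 H:6
  CH2 → C:1 H:2
  CH2 → C:1 H:2
  CH(NO2) → C:1 H:1 N:1 O:2
  CH2CF3 → C:2 H:2 F:3
Element totals:
  C: 10
  H: 18
  F: 3
  N: 1
  O: 3
Molecular formula: C10H18F3NO3.
  M = 10(12.011) + 18(1.008) + 3(18.998) + 14.007 + 3(15.999)
    = 120.110 + 18.144 + 56.994 + 14.007 + 47.997 = 257.252

257.25 g/mol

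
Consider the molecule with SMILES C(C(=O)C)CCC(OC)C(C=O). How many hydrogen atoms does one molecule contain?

16

Atom tally by fragment:
  CH3COCH2 → C:3 H:5 O:1
  CH2 → C:1 H:2
  CH2 → C:1 H:2
  CH(OCH3) → C:2 H:4 O:1
  CH2CHO → C:2 H:3 O:1
Element totals:
  C: 9
  H: 16
  O: 3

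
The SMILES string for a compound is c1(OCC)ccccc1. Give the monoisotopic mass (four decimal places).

122.0732

Atom tally by fragment:
  benzene ring core → C:6 H:6
  (− 1 ring H displaced by substituents)
  + OC2H5 → C:2 H:5 O:1
Element totals:
  C: 8
  H: 10
  O: 1
Molecular formula: C8H10O.
  M = 8(12.0) + 10(1.007825) + 15.994915
    = 96.000000 + 10.078250 + 15.994915 = 122.073165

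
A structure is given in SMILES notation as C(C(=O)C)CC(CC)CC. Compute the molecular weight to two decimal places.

Atom tally by fragment:
  CH3COCH2 → C:3 H:5 O:1
  CH2 → C:1 H:2
  CH(C2H5) → C:3 H:6
  CH2 → C:1 H:2
  CH3 → C:1 H:3
Element totals:
  C: 9
  H: 18
  O: 1
Molecular formula: C9H18O.
  M = 9(12.011) + 18(1.008) + 15.999
    = 108.099 + 18.144 + 15.999 = 142.242

142.24 g/mol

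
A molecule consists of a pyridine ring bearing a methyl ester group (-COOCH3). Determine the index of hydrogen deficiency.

5

Atom tally by fragment:
  pyridine ring core → C:5 H:5 N:1
  (− 1 ring H displaced by substituents)
  + COOCH3 → C:2 H:3 O:2
Element totals:
  C: 7
  H: 7
  N: 1
  O: 2
Molecular formula: C7H7NO2.
DoU = (2C + 2 + N − H − X) / 2 = (2·7 + 2 + 1 − 7 − 0) / 2 = 5.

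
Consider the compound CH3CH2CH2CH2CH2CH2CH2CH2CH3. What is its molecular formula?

Atom tally by fragment:
  CH3 → C:1 H:3
  CH2 → C:1 H:2
  CH2 → C:1 H:2
  CH2 → C:1 H:2
  CH2 → C:1 H:2
  CH2 → C:1 H:2
  CH2 → C:1 H:2
  CH2 → C:1 H:2
  CH3 → C:1 H:3
Element totals:
  C: 9
  H: 20

C9H20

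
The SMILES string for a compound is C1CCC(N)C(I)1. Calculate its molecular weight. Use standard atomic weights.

211.05 g/mol

Atom tally by fragment:
  cyclopentane ring core → C:5 H:10
  (− 2 ring H displaced by substituents)
  + NH2 → N:1 H:2
  + I → I:1
Element totals:
  C: 5
  H: 10
  I: 1
  N: 1
Molecular formula: C5H10IN.
  M = 5(12.011) + 10(1.008) + 126.904 + 14.007
    = 60.055 + 10.080 + 126.904 + 14.007 = 211.046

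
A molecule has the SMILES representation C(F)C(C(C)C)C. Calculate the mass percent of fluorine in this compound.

Atom tally by fragment:
  FCH2 → C:1 H:2 F:1
  CH(CH(CH3)2) → C:4 H:8
  CH3 → C:1 H:3
Element totals:
  C: 6
  H: 13
  F: 1
Molecular formula: C6H13F.
Molar mass = 104.168 g/mol.
Mass from F: 1 × 18.998 = 18.998 g/mol.
%F = 18.998 / 104.168 × 100 = 18.24%.

18.24%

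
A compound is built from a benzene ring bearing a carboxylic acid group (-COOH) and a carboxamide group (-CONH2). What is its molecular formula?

C8H7NO3

Atom tally by fragment:
  benzene ring core → C:6 H:6
  (− 2 ring H displaced by substituents)
  + COOH → C:1 H:1 O:2
  + CONH2 → C:1 H:2 O:1 N:1
Element totals:
  C: 8
  H: 7
  N: 1
  O: 3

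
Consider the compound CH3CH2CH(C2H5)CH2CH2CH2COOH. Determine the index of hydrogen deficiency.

1

Element totals:
  C: 9
  H: 18
  O: 2
Molecular formula: C9H18O2.
DoU = (2C + 2 + N − H − X) / 2 = (2·9 + 2 + 0 − 18 − 0) / 2 = 1.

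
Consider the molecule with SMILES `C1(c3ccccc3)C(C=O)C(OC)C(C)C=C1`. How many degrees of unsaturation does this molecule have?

Atom tally by fragment:
  cyclohexene ring core → C:6 H:10
  (− 4 ring H displaced by substituents)
  + C6H5 → C:6 H:5
  + CHO → C:1 H:1 O:1
  + OCH3 → C:1 H:3 O:1
  + CH3 → C:1 H:3
Element totals:
  C: 15
  H: 18
  O: 2
Molecular formula: C15H18O2.
DoU = (2C + 2 + N − H − X) / 2 = (2·15 + 2 + 0 − 18 − 0) / 2 = 7.

7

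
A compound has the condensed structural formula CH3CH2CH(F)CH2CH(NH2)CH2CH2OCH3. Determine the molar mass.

163.24 g/mol

Atom tally by fragment:
  CH3 → C:1 H:3
  CH2 → C:1 H:2
  CH(F) → C:1 H:1 F:1
  CH2 → C:1 H:2
  CH(NH2) → C:1 H:3 N:1
  CH2 → C:1 H:2
  CH2OCH3 → C:2 H:5 O:1
Element totals:
  C: 8
  H: 18
  F: 1
  N: 1
  O: 1
Molecular formula: C8H18FNO.
  M = 8(12.011) + 18(1.008) + 18.998 + 14.007 + 15.999
    = 96.088 + 18.144 + 18.998 + 14.007 + 15.999 = 163.236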